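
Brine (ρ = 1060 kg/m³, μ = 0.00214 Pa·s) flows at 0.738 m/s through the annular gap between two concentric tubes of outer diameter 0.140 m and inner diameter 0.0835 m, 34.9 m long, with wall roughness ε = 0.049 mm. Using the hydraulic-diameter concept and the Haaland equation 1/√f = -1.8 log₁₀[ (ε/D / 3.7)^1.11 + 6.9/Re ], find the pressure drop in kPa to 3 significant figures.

Hydraulic diameter D_h = 4A/P = D_o - D_i = 0.14 - 0.0835 = 0.0565 m.
Re = ρVD_h/μ = 1060·0.738·0.0565/0.00214 = 2.065e+04.
ε/D_h = 4.9e-05/0.0565 = 0.000867; Haaland gives 1/√f = -1.8 log₁₀[9.35e-05+0.000334] = 6.064, so f = 0.02719.
ΔP = f(L/D_h)(ρV²/2) = 0.02719·34.9/0.0565·288.7 = 4849 Pa.
ΔP = 4.85 kPa.

ΔP ≈ 4.85 kPa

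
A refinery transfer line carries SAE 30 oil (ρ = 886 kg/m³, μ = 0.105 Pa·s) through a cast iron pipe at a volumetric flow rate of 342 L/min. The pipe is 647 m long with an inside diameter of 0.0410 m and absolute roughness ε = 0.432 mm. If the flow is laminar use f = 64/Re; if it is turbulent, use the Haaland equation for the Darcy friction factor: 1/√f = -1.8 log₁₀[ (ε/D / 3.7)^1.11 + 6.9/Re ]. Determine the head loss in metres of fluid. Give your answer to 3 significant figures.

h_f ≈ 642 m

Q = 342 L/min = 342/60000 = 0.0057 m³/s.
Cross-sectional area A = πD²/4 = π(0.041)²/4 = 0.00132 m²; mean velocity V = Q/A = 0.0057/0.00132 = 4.317 m/s.
Reynolds number Re = ρVD/μ = 886 · 4.317 · 0.041 / 0.105 = 1494.
Re < 2300 → laminar flow, so f = 64/Re = 64/1494 = 0.04285 (the turbulent correlation is not needed).
Darcy-Weisbach: ΔP = f(L/D)(ρV²/2) = 0.04285·(647/0.041)·(886·4.317²/2) = 0.04285·1.578e+04·8257 = 5.583e+06 Pa.
Head loss h_f = ΔP/(ρg) = 5.583e+06/(886·9.81) = 642 m.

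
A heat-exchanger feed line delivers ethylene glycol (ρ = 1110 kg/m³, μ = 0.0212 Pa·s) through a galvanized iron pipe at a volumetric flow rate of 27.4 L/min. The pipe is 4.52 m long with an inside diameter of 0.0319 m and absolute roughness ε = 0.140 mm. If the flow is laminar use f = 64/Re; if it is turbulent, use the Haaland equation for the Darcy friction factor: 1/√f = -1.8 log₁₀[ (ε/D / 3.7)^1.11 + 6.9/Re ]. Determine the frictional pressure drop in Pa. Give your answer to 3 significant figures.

Q = 27.4 L/min = 27.4/60000 = 0.0004567 m³/s.
Cross-sectional area A = πD²/4 = π(0.0319)²/4 = 0.0007992 m²; mean velocity V = Q/A = 0.0004567/0.0007992 = 0.5714 m/s.
Reynolds number Re = ρVD/μ = 1110 · 0.5714 · 0.0319 / 0.0212 = 954.3.
Re < 2300 → laminar flow, so f = 64/Re = 64/954.3 = 0.06706 (the turbulent correlation is not needed).
Darcy-Weisbach: ΔP = f(L/D)(ρV²/2) = 0.06706·(4.52/0.0319)·(1110·0.5714²/2) = 0.06706·141.7·181.2 = 1722 Pa.

ΔP ≈ 1720 Pa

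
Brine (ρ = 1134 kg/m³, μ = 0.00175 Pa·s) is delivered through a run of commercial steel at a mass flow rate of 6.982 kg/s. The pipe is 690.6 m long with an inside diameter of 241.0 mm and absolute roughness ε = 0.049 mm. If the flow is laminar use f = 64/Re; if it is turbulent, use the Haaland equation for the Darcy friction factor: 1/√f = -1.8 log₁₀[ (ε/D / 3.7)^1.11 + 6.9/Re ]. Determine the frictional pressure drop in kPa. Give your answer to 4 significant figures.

A = πD²/4 = π(0.241)²/4 = 0.04562 m²; mean velocity V = ṁ/(ρA) = 6.982/(1134 · 0.04562) = 0.135 m/s.
Reynolds number Re = ρVD/μ = 1134 · 0.135 · 0.241 / 0.00175 = 2.108e+04.
Re > 4000 → turbulent. Relative roughness ε/D = 4.9e-05/0.241 = 0.000203. Haaland: 1/√f = -1.8 log₁₀[(0.000203/3.7)^1.11 + 6.9/2.108e+04] = -1.8 log₁₀[1.87e-05 + 0.000327] = 6.23, so f = 0.02577.
Darcy-Weisbach: ΔP = f(L/D)(ρV²/2) = 0.02577·(690.6/0.241)·(1134·0.135²/2) = 0.02577·2866·10.33 = 762.7 Pa.
ΔP = 762.7 Pa = 0.7627 kPa.

ΔP ≈ 0.7627 kPa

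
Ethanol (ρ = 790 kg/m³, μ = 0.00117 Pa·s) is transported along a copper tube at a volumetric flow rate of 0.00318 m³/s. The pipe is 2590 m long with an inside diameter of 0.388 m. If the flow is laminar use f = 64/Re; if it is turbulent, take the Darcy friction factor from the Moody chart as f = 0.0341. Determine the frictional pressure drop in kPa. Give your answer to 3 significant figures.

Cross-sectional area A = πD²/4 = π(0.388)²/4 = 0.1182 m²; mean velocity V = Q/A = 0.00318/0.1182 = 0.0269 m/s.
Reynolds number Re = ρVD/μ = 790 · 0.0269 · 0.388 / 0.00117 = 7046.
Re > 4000 → turbulent; use the Moody-chart value f = 0.0341.
Darcy-Weisbach: ΔP = f(L/D)(ρV²/2) = 0.0341·(2590/0.388)·(790·0.0269²/2) = 0.0341·6675·0.2857 = 65.04 Pa.
ΔP = 65.04 Pa = 0.0650 kPa.

ΔP ≈ 0.0650 kPa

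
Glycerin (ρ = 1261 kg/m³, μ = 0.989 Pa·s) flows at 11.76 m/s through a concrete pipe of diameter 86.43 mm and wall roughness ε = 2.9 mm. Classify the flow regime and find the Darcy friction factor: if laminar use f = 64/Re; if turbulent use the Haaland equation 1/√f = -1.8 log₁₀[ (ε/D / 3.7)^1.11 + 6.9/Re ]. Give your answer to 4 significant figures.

Re = ρVD/μ = 1261·11.76·0.08643/0.989 = 1296.
Re < 2300 → laminar, so f = 64/Re = 0.04938 (roughness is irrelevant in laminar flow).

f ≈ 0.04938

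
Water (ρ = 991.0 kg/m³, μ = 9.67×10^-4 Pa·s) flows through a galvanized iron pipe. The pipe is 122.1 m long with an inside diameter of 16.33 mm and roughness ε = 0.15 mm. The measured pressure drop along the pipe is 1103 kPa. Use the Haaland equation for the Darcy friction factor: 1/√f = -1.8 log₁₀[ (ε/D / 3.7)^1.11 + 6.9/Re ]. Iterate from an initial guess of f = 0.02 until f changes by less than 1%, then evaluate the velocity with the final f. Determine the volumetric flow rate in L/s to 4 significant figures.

Rearranging Darcy-Weisbach: V = √(2·ΔP·D/(f·L·ρ)). With ε/D = 0.00015/0.01633 = 0.00919, iterate starting from f = 0.02:
  f = 0.02 → V = √(2·1.103e+06·0.01633/(0.02·122.1·991)) = 3.858 m/s; Re = ρVD/μ = 6.457e+04; f → 0.03781
  f = 0.03781 → V = 2.806 m/s; Re = 4.696e+04; f → 0.03814
Converged (Δf/f < 1%). With the final f = 0.03814: V = √(2·1.103e+06·0.01633/(0.03814·122.1·991)) = 2.794 m/s.
Q = V·A = 2.794·(π/4·0.01633²) = 0.0005851 m³/s = 0.5851 L/s.

Q ≈ 0.5851 L/s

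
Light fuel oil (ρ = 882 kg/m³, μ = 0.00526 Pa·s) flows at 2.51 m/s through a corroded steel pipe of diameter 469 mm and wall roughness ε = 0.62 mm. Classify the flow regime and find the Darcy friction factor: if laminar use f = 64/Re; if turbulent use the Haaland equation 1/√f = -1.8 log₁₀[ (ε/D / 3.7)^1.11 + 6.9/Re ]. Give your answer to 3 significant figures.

Re = ρVD/μ = 882·2.51·0.469/0.00526 = 1.974e+05.
Re > 4000 → turbulent. ε/D = 0.00062/0.469 = 0.00132; Haaland: 1/√f = -1.8 log₁₀[0.000149 + 3.5e-05] = 6.723, so f = 0.02213.

f ≈ 0.0221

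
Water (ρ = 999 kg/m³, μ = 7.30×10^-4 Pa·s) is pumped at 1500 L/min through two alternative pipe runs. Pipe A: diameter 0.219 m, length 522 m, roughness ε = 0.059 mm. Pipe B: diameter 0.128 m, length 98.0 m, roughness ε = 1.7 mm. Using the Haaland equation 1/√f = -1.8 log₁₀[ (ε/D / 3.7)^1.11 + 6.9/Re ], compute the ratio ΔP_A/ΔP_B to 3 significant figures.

ΔP_A/ΔP_B ≈ 0.150

Pipe A: V = Q/A = 0.025/0.03767 = 0.6637 m/s; Re = 1.989e+05; ε/D = 0.000269; Haaland → f = 0.01733; ΔP_A = f(L/D)(ρV²/2) = 9088 Pa.
Pipe B: V = Q/A = 0.025/0.01287 = 1.943 m/s; Re = 3.403e+05; ε/D = 0.0133; Haaland → f = 0.04205; ΔP_B = f(L/D)(ρV²/2) = 6.069e+04 Pa.
ΔP_A/ΔP_B = 9088/6.069e+04 = 0.150.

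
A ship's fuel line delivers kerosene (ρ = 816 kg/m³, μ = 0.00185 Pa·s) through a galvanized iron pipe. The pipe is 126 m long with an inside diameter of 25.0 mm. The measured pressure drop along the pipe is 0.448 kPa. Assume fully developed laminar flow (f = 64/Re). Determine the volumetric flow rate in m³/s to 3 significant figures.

For laminar flow, f = 64/Re with Re = ρVD/μ, so Darcy-Weisbach reduces to ΔP = 32μLV/D². Solving for V: V = ΔP·D²/(32μL) = 448·(0.025)²/(32·0.00185·126) = 0.03754 m/s.
Check: Re = ρVD/μ = 816·0.03754·0.025/0.00185 = 413.9 < 2300, so the laminar assumption holds.
Q = V·A = 0.03754·(π/4·0.025²) = 1.843e-05 m³/s = 1.84×10^-5 m³/s.

Q ≈ 1.84×10^-5 m³/s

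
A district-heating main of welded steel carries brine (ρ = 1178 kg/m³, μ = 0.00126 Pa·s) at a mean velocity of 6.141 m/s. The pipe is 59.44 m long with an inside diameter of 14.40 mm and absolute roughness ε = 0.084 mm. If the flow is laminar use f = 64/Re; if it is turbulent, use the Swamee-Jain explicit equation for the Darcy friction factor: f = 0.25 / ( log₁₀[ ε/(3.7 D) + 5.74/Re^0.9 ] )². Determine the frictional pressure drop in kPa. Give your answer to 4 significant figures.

Reynolds number Re = ρVD/μ = 1178 · 6.141 · 0.0144 / 0.00126 = 8.268e+04.
Re > 4000 → turbulent. Relative roughness ε/D = 8.4e-05/0.0144 = 0.00583. Swamee-Jain: f = 0.25/(log₁₀[0.00583/3.7 + 5.74/8.268e+04^0.9])² = 0.25/(log₁₀[0.00158 + 0.000215])² = 0.25/(-2.747)² = 0.03314.
Darcy-Weisbach: ΔP = f(L/D)(ρV²/2) = 0.03314·(59.44/0.0144)·(1178·6.141²/2) = 0.03314·4128·2.221e+04 = 3.038e+06 Pa.
ΔP = 3.038e+06 Pa = 3038 kPa.

ΔP ≈ 3038 kPa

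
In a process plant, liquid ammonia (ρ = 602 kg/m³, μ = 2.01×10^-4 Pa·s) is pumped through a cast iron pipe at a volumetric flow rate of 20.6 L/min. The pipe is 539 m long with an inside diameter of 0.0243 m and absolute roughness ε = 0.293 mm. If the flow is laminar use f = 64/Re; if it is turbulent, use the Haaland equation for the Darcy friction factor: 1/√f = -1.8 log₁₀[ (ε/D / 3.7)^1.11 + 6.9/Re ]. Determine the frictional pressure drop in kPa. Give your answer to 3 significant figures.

Q = 20.6 L/min = 20.6/60000 = 0.0003433 m³/s.
Cross-sectional area A = πD²/4 = π(0.0243)²/4 = 0.0004638 m²; mean velocity V = Q/A = 0.0003433/0.0004638 = 0.7403 m/s.
Reynolds number Re = ρVD/μ = 602 · 0.7403 · 0.0243 / 0.000201 = 5.388e+04.
Re > 4000 → turbulent. Relative roughness ε/D = 0.000293/0.0243 = 0.0121. Haaland: 1/√f = -1.8 log₁₀[(0.0121/3.7)^1.11 + 6.9/5.388e+04] = -1.8 log₁₀[0.00174 + 0.000128] = 4.913, so f = 0.04142.
Darcy-Weisbach: ΔP = f(L/D)(ρV²/2) = 0.04142·(539/0.0243)·(602·0.7403²/2) = 0.04142·2.218e+04·165 = 1.516e+05 Pa.
ΔP = 1.516e+05 Pa = 152 kPa.

ΔP ≈ 152 kPa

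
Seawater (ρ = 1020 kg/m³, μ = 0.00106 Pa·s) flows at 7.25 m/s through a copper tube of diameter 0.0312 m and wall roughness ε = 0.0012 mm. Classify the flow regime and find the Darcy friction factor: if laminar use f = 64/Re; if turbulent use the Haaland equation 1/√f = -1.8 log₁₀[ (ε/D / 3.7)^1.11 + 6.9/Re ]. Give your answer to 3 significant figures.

Re = ρVD/μ = 1020·7.25·0.0312/0.00106 = 2.177e+05.
Re > 4000 → turbulent. ε/D = 1.2e-06/0.0312 = 3.85e-05; Haaland: 1/√f = -1.8 log₁₀[2.94e-06 + 3.17e-05] = 8.029, so f = 0.01551.

f ≈ 0.0155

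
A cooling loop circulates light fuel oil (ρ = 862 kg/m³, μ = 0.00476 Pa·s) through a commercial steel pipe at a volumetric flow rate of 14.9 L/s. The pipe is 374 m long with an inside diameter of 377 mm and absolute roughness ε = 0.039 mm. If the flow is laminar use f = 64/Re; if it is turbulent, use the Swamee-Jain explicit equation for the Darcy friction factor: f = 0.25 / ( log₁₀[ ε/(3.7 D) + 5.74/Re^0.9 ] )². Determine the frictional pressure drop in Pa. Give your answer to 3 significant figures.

Q = 14.9 L/s = 14.9/1000 = 0.0149 m³/s.
Cross-sectional area A = πD²/4 = π(0.377)²/4 = 0.1116 m²; mean velocity V = Q/A = 0.0149/0.1116 = 0.1335 m/s.
Reynolds number Re = ρVD/μ = 862 · 0.1335 · 0.377 / 0.00476 = 9113.
Re > 4000 → turbulent. Relative roughness ε/D = 3.9e-05/0.377 = 0.000103. Swamee-Jain: f = 0.25/(log₁₀[0.000103/3.7 + 5.74/9113^0.9])² = 0.25/(log₁₀[2.8e-05 + 0.00157])² = 0.25/(-2.797)² = 0.03195.
Darcy-Weisbach: ΔP = f(L/D)(ρV²/2) = 0.03195·(374/0.377)·(862·0.1335²/2) = 0.03195·992·7.679 = 243.4 Pa.

ΔP ≈ 243 Pa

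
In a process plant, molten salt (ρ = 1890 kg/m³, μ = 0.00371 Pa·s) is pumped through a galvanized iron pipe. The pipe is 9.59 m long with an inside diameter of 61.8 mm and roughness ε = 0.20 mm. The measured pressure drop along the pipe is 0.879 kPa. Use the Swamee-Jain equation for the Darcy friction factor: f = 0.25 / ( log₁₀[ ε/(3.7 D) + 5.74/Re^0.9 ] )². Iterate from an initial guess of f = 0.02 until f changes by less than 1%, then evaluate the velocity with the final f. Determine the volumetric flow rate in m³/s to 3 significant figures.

Rearranging Darcy-Weisbach: V = √(2·ΔP·D/(f·L·ρ)). With ε/D = 0.0002/0.0618 = 0.00324, iterate starting from f = 0.02:
  f = 0.02 → V = √(2·879·0.0618/(0.02·9.59·1890)) = 0.5475 m/s; Re = ρVD/μ = 1.724e+04; f → 0.03294
  f = 0.03294 → V = 0.4266 m/s; Re = 1.343e+04; f → 0.03421
  f = 0.03421 → V = 0.4186 m/s; Re = 1.318e+04; f → 0.03432
Converged (Δf/f < 1%). With the final f = 0.03432: V = √(2·879·0.0618/(0.03432·9.59·1890)) = 0.4179 m/s.
Q = V·A = 0.4179·(π/4·0.0618²) = 0.001254 m³/s = 0.00125 m³/s.

Q ≈ 0.00125 m³/s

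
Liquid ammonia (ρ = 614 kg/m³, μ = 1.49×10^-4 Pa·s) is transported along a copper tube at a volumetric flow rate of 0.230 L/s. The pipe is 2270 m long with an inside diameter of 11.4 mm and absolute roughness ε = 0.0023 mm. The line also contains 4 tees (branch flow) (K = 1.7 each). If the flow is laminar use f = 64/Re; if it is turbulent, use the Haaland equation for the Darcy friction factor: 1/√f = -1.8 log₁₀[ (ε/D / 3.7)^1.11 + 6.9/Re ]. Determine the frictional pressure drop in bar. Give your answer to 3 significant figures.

Q = 0.230 L/s = 0.230/1000 = 0.00023 m³/s.
Cross-sectional area A = πD²/4 = π(0.0114)²/4 = 0.0001021 m²; mean velocity V = Q/A = 0.00023/0.0001021 = 2.253 m/s.
Reynolds number Re = ρVD/μ = 614 · 2.253 · 0.0114 / 0.000149 = 1.059e+05.
Re > 4000 → turbulent. Relative roughness ε/D = 2.3e-06/0.0114 = 0.000202. Haaland: 1/√f = -1.8 log₁₀[(0.000202/3.7)^1.11 + 6.9/1.059e+05] = -1.8 log₁₀[1.85e-05 + 6.52e-05] = 7.339, so f = 0.01857.
Total minor-loss coefficient ΣK = 4·1.7 = 6.8.
ΔP = [f·L/D + ΣK]·(ρV²/2) = [0.01857·2270/0.0114 + 6.8]·(614·2.253²/2) = [3697 + 6.8]·1559 = 5.773e+06 Pa.
ΔP = 5.773e+06 Pa = 57.7 bar.

ΔP ≈ 57.7 bar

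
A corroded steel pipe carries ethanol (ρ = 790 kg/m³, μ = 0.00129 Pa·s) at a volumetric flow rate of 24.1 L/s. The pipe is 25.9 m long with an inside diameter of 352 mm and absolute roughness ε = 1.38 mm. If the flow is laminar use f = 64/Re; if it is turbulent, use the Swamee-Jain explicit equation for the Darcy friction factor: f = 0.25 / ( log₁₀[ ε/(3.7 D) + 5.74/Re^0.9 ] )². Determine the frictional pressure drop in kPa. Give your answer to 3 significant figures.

ΔP ≈ 0.0545 kPa

Q = 24.1 L/s = 24.1/1000 = 0.0241 m³/s.
Cross-sectional area A = πD²/4 = π(0.352)²/4 = 0.09731 m²; mean velocity V = Q/A = 0.0241/0.09731 = 0.2477 m/s.
Reynolds number Re = ρVD/μ = 790 · 0.2477 · 0.352 / 0.00129 = 5.339e+04.
Re > 4000 → turbulent. Relative roughness ε/D = 0.00138/0.352 = 0.00392. Swamee-Jain: f = 0.25/(log₁₀[0.00392/3.7 + 5.74/5.339e+04^0.9])² = 0.25/(log₁₀[0.00106 + 0.000319])² = 0.25/(-2.86)² = 0.03055.
Darcy-Weisbach: ΔP = f(L/D)(ρV²/2) = 0.03055·(25.9/0.352)·(790·0.2477²/2) = 0.03055·73.58·24.23 = 54.46 Pa.
ΔP = 54.46 Pa = 0.0545 kPa.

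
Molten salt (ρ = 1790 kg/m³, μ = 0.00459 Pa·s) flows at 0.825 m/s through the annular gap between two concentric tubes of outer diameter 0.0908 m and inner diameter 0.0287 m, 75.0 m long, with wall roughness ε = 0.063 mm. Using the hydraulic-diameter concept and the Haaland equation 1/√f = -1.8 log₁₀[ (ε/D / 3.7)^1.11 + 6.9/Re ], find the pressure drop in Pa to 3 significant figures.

ΔP ≈ 20300 Pa

Hydraulic diameter D_h = 4A/P = D_o - D_i = 0.0908 - 0.0287 = 0.0621 m.
Re = ρVD_h/μ = 1790·0.825·0.0621/0.00459 = 1.998e+04.
ε/D_h = 6.3e-05/0.0621 = 0.00101; Haaland gives 1/√f = -1.8 log₁₀[0.000111+0.000345] = 6.013, so f = 0.02766.
ΔP = f(L/D_h)(ρV²/2) = 0.02766·75/0.0621·609.2 = 2.035e+04 Pa.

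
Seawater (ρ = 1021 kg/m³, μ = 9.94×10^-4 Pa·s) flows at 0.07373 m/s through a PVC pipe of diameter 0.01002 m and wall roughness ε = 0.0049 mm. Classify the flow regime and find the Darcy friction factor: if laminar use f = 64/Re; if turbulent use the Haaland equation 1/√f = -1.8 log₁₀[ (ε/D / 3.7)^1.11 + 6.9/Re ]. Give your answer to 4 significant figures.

f ≈ 0.08434

Re = ρVD/μ = 1021·0.07373·0.01002/0.000994 = 758.8.
Re < 2300 → laminar, so f = 64/Re = 0.08434 (roughness is irrelevant in laminar flow).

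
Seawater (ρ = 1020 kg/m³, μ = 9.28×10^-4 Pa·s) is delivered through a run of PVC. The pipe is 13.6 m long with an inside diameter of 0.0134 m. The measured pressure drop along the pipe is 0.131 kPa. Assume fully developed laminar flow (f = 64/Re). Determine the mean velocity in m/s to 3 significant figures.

For laminar flow, f = 64/Re with Re = ρVD/μ, so Darcy-Weisbach reduces to ΔP = 32μLV/D². Solving for V: V = ΔP·D²/(32μL) = 131·(0.0134)²/(32·0.000928·13.6) = 0.05824 m/s.
Check: Re = ρVD/μ = 1020·0.05824·0.0134/0.000928 = 857.8 < 2300, so the laminar assumption holds.

V ≈ 0.0582 m/s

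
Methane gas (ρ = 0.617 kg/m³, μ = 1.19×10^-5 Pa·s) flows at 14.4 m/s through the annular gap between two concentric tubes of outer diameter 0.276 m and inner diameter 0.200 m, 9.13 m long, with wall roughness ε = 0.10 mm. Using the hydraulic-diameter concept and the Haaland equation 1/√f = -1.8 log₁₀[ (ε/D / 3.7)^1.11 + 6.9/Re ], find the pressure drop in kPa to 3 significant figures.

ΔP ≈ 0.186 kPa

Hydraulic diameter D_h = 4A/P = D_o - D_i = 0.276 - 0.2 = 0.076 m.
Re = ρVD_h/μ = 0.617·14.4·0.076/1.19e-05 = 5.674e+04.
ε/D_h = 0.0001/0.076 = 0.00132; Haaland gives 1/√f = -1.8 log₁₀[0.000148+0.000122] = 6.423, so f = 0.02424.
ΔP = f(L/D_h)(ρV²/2) = 0.02424·9.13/0.076·63.97 = 186.3 Pa.
ΔP = 0.186 kPa.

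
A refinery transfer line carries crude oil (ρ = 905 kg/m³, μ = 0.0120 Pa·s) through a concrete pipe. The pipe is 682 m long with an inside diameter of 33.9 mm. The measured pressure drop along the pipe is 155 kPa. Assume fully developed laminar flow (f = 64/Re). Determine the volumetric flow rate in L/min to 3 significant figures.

Q ≈ 36.8 L/min

For laminar flow, f = 64/Re with Re = ρVD/μ, so Darcy-Weisbach reduces to ΔP = 32μLV/D². Solving for V: V = ΔP·D²/(32μL) = 1.55e+05·(0.0339)²/(32·0.012·682) = 0.6802 m/s.
Check: Re = ρVD/μ = 905·0.6802·0.0339/0.012 = 1739 < 2300, so the laminar assumption holds.
Q = V·A = 0.6802·(π/4·0.0339²) = 0.0006139 m³/s = 36.8 L/min.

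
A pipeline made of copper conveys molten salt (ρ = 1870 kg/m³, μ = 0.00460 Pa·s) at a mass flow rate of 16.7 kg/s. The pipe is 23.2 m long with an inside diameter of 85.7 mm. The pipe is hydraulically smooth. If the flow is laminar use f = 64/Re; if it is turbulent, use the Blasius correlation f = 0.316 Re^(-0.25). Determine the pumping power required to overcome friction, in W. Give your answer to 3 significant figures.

A = πD²/4 = π(0.0857)²/4 = 0.005768 m²; mean velocity V = ṁ/(ρA) = 16.7/(1870 · 0.005768) = 1.548 m/s.
Reynolds number Re = ρVD/μ = 1870 · 1.548 · 0.0857 / 0.0046 = 5.394e+04.
Re > 4000 → turbulent. Smooth-pipe (Blasius): f = 0.316 Re^(-0.25) = 0.316/(5.394e+04)^0.25 = 0.02074.
Darcy-Weisbach: ΔP = f(L/D)(ρV²/2) = 0.02074·(23.2/0.0857)·(1870·1.548²/2) = 0.02074·270.7·2241 = 1.258e+04 Pa.
Q = ṁ/ρ = 16.7/1870 = 0.00893 m³/s.
Pumping power P = QΔP = 0.00893·1.258e+04 = 112.3 W = 112 W.

P ≈ 112 W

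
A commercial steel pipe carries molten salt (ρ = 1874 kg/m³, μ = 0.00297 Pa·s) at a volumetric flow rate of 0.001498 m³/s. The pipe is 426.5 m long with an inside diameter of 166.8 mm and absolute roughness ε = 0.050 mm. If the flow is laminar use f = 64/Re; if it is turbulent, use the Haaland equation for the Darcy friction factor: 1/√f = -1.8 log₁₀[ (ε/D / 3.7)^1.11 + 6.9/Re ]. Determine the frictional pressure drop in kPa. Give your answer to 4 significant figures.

Cross-sectional area A = πD²/4 = π(0.1668)²/4 = 0.02185 m²; mean velocity V = Q/A = 0.001498/0.02185 = 0.06855 m/s.
Reynolds number Re = ρVD/μ = 1874 · 0.06855 · 0.1668 / 0.00297 = 7215.
Re > 4000 → turbulent. Relative roughness ε/D = 5e-05/0.1668 = 0.0003. Haaland: 1/√f = -1.8 log₁₀[(0.0003/3.7)^1.11 + 6.9/7215] = -1.8 log₁₀[2.87e-05 + 0.000956] = 5.412, so f = 0.03414.
Darcy-Weisbach: ΔP = f(L/D)(ρV²/2) = 0.03414·(426.5/0.1668)·(1874·0.06855²/2) = 0.03414·2557·4.404 = 384.5 Pa.
ΔP = 384.5 Pa = 0.3845 kPa.

ΔP ≈ 0.3845 kPa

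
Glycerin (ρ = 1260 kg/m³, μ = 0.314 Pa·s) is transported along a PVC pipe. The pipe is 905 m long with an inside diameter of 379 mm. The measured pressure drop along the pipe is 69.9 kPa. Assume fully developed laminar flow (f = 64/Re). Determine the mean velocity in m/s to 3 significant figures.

For laminar flow, f = 64/Re with Re = ρVD/μ, so Darcy-Weisbach reduces to ΔP = 32μLV/D². Solving for V: V = ΔP·D²/(32μL) = 6.99e+04·(0.379)²/(32·0.314·905) = 1.104 m/s.
Check: Re = ρVD/μ = 1260·1.104·0.379/0.314 = 1679 < 2300, so the laminar assumption holds.

V ≈ 1.10 m/s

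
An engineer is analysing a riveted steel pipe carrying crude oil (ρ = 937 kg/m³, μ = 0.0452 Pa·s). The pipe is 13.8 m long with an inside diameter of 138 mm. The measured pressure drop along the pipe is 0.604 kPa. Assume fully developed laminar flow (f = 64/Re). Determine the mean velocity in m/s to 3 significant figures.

For laminar flow, f = 64/Re with Re = ρVD/μ, so Darcy-Weisbach reduces to ΔP = 32μLV/D². Solving for V: V = ΔP·D²/(32μL) = 604·(0.138)²/(32·0.0452·13.8) = 0.5763 m/s.
Check: Re = ρVD/μ = 937·0.5763·0.138/0.0452 = 1649 < 2300, so the laminar assumption holds.

V ≈ 0.576 m/s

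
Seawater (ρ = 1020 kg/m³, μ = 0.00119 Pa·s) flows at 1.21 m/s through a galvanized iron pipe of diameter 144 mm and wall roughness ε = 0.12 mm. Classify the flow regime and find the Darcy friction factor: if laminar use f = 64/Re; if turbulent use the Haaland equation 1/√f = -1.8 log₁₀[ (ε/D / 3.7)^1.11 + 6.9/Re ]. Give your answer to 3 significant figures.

Re = ρVD/μ = 1020·1.21·0.144/0.00119 = 1.493e+05.
Re > 4000 → turbulent. ε/D = 0.00012/0.144 = 0.000833; Haaland: 1/√f = -1.8 log₁₀[8.94e-05 + 4.62e-05] = 6.962, so f = 0.02063.

f ≈ 0.0206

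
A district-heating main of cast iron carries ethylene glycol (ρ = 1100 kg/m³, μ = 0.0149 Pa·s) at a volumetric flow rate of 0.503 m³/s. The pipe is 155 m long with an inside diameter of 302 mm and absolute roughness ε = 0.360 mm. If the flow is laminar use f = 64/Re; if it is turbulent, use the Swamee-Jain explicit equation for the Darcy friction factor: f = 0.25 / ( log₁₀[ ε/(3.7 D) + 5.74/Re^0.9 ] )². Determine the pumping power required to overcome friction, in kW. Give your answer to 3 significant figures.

Cross-sectional area A = πD²/4 = π(0.302)²/4 = 0.07163 m²; mean velocity V = Q/A = 0.503/0.07163 = 7.022 m/s.
Reynolds number Re = ρVD/μ = 1100 · 7.022 · 0.302 / 0.0149 = 1.566e+05.
Re > 4000 → turbulent. Relative roughness ε/D = 0.00036/0.302 = 0.00119. Swamee-Jain: f = 0.25/(log₁₀[0.00119/3.7 + 5.74/1.566e+05^0.9])² = 0.25/(log₁₀[0.000322 + 0.000121])² = 0.25/(-3.353)² = 0.02223.
Darcy-Weisbach: ΔP = f(L/D)(ρV²/2) = 0.02223·(155/0.302)·(1100·7.022²/2) = 0.02223·513.2·2.712e+04 = 3.095e+05 Pa.
Pumping power P = QΔP = 0.503·3.095e+05 = 155700 W = 156 kW.

P ≈ 156 kW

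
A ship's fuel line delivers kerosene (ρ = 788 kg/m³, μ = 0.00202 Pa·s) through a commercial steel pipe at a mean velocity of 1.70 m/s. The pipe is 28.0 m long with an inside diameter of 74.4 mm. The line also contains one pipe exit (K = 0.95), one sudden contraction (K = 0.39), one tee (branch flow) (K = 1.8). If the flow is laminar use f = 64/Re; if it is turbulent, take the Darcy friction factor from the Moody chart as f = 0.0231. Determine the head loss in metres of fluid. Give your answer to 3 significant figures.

h_f ≈ 1.74 m

Reynolds number Re = ρVD/μ = 788 · 1.7 · 0.0744 / 0.00202 = 4.934e+04.
Re > 4000 → turbulent; use the Moody-chart value f = 0.0231.
Total minor-loss coefficient ΣK = 1·0.95 + 1·0.39 + 1·1.8 = 3.14.
ΔP = [f·L/D + ΣK]·(ρV²/2) = [0.0231·28/0.0744 + 3.14]·(788·1.7²/2) = [8.694 + 3.14]·1139 = 1.347e+04 Pa.
Head loss h_f = ΔP/(ρg) = 1.347e+04/(788·9.81) = 1.74 m.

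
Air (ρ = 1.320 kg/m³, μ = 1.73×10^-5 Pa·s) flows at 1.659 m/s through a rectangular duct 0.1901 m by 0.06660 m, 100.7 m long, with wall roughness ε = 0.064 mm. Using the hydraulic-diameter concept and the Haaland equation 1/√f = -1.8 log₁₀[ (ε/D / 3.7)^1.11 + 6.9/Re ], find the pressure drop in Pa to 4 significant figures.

ΔP ≈ 55.64 Pa

Hydraulic diameter D_h = 4A/P = 4·(0.1901·0.0666)/(2·(0.1901+0.0666)) = 0.05064/0.5134 = 0.09864 m.
Re = ρVD_h/μ = 1.32·1.659·0.09864/1.73e-05 = 1.249e+04.
ε/D_h = 6.4e-05/0.09864 = 0.000649; Haaland gives 1/√f = -1.8 log₁₀[6.77e-05+0.000553] = 5.773, so f = 0.03.
ΔP = f(L/D_h)(ρV²/2) = 0.03·100.7/0.09864·1.817 = 55.64 Pa.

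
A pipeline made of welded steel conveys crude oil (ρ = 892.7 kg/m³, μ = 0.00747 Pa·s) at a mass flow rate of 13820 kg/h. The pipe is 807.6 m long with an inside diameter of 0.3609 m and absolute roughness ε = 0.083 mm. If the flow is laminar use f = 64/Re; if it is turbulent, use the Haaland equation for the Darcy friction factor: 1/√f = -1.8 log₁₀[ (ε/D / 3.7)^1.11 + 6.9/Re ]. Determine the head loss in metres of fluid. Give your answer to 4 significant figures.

h_f ≈ 0.007115 m

ṁ = 13820 kg/h = 13820/3600 = 3.839 kg/s.
A = πD²/4 = π(0.3609)²/4 = 0.1023 m²; mean velocity V = ṁ/(ρA) = 3.839/(892.7 · 0.1023) = 0.04204 m/s.
Reynolds number Re = ρVD/μ = 892.7 · 0.04204 · 0.3609 / 0.00747 = 1813.
Re < 2300 → laminar flow, so f = 64/Re = 64/1813 = 0.0353 (the turbulent correlation is not needed).
Darcy-Weisbach: ΔP = f(L/D)(ρV²/2) = 0.0353·(807.6/0.3609)·(892.7·0.04204²/2) = 0.0353·2238·0.7888 = 62.31 Pa.
Head loss h_f = ΔP/(ρg) = 62.31/(892.7·9.81) = 0.007115 m.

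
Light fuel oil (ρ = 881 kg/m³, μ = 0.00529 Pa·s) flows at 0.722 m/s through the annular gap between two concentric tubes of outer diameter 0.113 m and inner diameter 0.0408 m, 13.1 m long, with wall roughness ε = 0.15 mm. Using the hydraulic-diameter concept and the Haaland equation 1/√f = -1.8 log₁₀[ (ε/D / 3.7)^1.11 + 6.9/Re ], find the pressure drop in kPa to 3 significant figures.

ΔP ≈ 1.45 kPa

Hydraulic diameter D_h = 4A/P = D_o - D_i = 0.113 - 0.0408 = 0.0722 m.
Re = ρVD_h/μ = 881·0.722·0.0722/0.00529 = 8681.
ε/D_h = 0.00015/0.0722 = 0.00208; Haaland gives 1/√f = -1.8 log₁₀[0.000246+0.000795] = 5.368, so f = 0.0347.
ΔP = f(L/D_h)(ρV²/2) = 0.0347·13.1/0.0722·229.6 = 1446 Pa.
ΔP = 1.45 kPa.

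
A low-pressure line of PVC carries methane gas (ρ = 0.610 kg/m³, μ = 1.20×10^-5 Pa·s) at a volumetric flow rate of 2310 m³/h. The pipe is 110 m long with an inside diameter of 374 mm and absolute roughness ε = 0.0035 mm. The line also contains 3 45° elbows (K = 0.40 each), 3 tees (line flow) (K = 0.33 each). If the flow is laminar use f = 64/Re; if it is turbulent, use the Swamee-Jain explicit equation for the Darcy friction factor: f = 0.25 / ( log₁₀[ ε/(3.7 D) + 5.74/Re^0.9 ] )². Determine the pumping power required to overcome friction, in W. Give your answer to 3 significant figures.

Q = 2310 m³/h = 2310/3600 = 0.6417 m³/s.
Cross-sectional area A = πD²/4 = π(0.374)²/4 = 0.1099 m²; mean velocity V = Q/A = 0.6417/0.1099 = 5.841 m/s.
Reynolds number Re = ρVD/μ = 0.61 · 5.841 · 0.374 / 1.2e-05 = 1.11e+05.
Re > 4000 → turbulent. Relative roughness ε/D = 3.5e-06/0.374 = 9.36e-06. Swamee-Jain: f = 0.25/(log₁₀[9.36e-06/3.7 + 5.74/1.11e+05^0.9])² = 0.25/(log₁₀[2.53e-06 + 0.000165])² = 0.25/(-3.775)² = 0.01754.
Total minor-loss coefficient ΣK = 3·0.4 + 3·0.33 = 2.19.
ΔP = [f·L/D + ΣK]·(ρV²/2) = [0.01754·110/0.374 + 2.19]·(0.61·5.841²/2) = [5.159 + 2.19]·10.41 = 76.46 Pa.
Pumping power P = QΔP = 0.6417·76.46 = 49.06 W = 49.1 W.

P ≈ 49.1 W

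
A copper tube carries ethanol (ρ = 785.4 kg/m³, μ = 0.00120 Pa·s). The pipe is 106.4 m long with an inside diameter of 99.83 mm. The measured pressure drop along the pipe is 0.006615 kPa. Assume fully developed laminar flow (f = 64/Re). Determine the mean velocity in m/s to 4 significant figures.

V ≈ 0.01614 m/s

For laminar flow, f = 64/Re with Re = ρVD/μ, so Darcy-Weisbach reduces to ΔP = 32μLV/D². Solving for V: V = ΔP·D²/(32μL) = 6.615·(0.09983)²/(32·0.0012·106.4) = 0.01614 m/s.
Check: Re = ρVD/μ = 785.4·0.01614·0.09983/0.0012 = 1054 < 2300, so the laminar assumption holds.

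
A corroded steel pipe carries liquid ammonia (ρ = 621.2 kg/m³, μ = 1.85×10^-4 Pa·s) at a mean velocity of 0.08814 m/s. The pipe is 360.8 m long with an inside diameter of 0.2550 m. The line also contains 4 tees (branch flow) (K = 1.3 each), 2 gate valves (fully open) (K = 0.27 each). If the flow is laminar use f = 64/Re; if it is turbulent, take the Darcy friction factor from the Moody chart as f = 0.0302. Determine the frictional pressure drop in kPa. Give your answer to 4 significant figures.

Reynolds number Re = ρVD/μ = 621.2 · 0.08814 · 0.255 / 0.000185 = 7.547e+04.
Re > 4000 → turbulent; use the Moody-chart value f = 0.0302.
Total minor-loss coefficient ΣK = 4·1.3 + 2·0.27 = 5.74.
ΔP = [f·L/D + ΣK]·(ρV²/2) = [0.0302·360.8/0.255 + 5.74]·(621.2·0.08814²/2) = [42.73 + 5.74]·2.413 = 117 Pa.
ΔP = 117 Pa = 0.1170 kPa.

ΔP ≈ 0.1170 kPa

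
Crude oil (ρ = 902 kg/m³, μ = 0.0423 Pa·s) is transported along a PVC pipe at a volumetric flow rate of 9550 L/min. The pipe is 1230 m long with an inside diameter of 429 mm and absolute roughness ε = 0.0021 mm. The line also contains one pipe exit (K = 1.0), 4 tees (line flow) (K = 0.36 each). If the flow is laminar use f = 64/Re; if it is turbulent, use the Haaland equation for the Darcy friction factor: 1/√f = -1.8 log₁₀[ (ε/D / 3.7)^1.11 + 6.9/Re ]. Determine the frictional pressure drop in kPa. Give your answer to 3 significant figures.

Q = 9550 L/min = 9550/60000 = 0.1592 m³/s.
Cross-sectional area A = πD²/4 = π(0.429)²/4 = 0.1445 m²; mean velocity V = Q/A = 0.1592/0.1445 = 1.101 m/s.
Reynolds number Re = ρVD/μ = 902 · 1.101 · 0.429 / 0.0423 = 1.007e+04.
Re > 4000 → turbulent. Relative roughness ε/D = 2.1e-06/0.429 = 4.9e-06. Haaland: 1/√f = -1.8 log₁₀[(4.9e-06/3.7)^1.11 + 6.9/1.007e+04] = -1.8 log₁₀[2.98e-07 + 0.000685] = 5.695, so f = 0.03083.
Total minor-loss coefficient ΣK = 1·1 + 4·0.36 = 2.44.
ΔP = [f·L/D + ΣK]·(ρV²/2) = [0.03083·1230/0.429 + 2.44]·(902·1.101²/2) = [88.39 + 2.44]·546.9 = 4.967e+04 Pa.
ΔP = 4.967e+04 Pa = 49.7 kPa.

ΔP ≈ 49.7 kPa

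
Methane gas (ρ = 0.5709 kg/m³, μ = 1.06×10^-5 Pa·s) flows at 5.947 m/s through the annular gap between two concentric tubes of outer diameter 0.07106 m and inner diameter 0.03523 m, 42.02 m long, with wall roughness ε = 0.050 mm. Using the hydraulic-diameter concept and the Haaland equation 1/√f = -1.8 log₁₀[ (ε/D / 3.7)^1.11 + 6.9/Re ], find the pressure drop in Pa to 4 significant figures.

Hydraulic diameter D_h = 4A/P = D_o - D_i = 0.07106 - 0.03523 = 0.03583 m.
Re = ρVD_h/μ = 0.5709·5.947·0.03583/1.06e-05 = 1.148e+04.
ε/D_h = 5e-05/0.03583 = 0.0014; Haaland gives 1/√f = -1.8 log₁₀[0.000158+0.000601] = 5.615, so f = 0.03172.
ΔP = f(L/D_h)(ρV²/2) = 0.03172·42.02/0.03583·10.1 = 375.5 Pa.

ΔP ≈ 375.5 Pa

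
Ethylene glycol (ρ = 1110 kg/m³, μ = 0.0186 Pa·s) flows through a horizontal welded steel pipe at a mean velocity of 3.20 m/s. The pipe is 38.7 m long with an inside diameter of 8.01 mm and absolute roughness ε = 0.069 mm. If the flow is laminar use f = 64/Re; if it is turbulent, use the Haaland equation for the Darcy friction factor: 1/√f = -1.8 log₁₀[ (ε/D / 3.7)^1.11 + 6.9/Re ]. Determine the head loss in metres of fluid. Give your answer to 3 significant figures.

h_f ≈ 106 m

Reynolds number Re = ρVD/μ = 1110 · 3.2 · 0.00801 / 0.0186 = 1530.
Re < 2300 → laminar flow, so f = 64/Re = 64/1530 = 0.04184 (the turbulent correlation is not needed).
Darcy-Weisbach: ΔP = f(L/D)(ρV²/2) = 0.04184·(38.7/0.00801)·(1110·3.2²/2) = 0.04184·4831·5683 = 1.149e+06 Pa.
Head loss h_f = ΔP/(ρg) = 1.149e+06/(1110·9.81) = 106 m.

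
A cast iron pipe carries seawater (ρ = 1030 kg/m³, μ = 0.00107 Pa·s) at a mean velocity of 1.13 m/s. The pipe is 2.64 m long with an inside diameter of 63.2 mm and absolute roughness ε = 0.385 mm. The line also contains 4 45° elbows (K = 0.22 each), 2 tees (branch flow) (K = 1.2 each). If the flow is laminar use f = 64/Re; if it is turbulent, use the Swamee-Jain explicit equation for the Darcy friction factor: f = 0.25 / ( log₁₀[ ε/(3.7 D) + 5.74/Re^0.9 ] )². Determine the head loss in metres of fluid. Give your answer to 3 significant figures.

Reynolds number Re = ρVD/μ = 1030 · 1.13 · 0.0632 / 0.00107 = 6.875e+04.
Re > 4000 → turbulent. Relative roughness ε/D = 0.000385/0.0632 = 0.00609. Swamee-Jain: f = 0.25/(log₁₀[0.00609/3.7 + 5.74/6.875e+04^0.9])² = 0.25/(log₁₀[0.00165 + 0.000254])² = 0.25/(-2.721)² = 0.03376.
Total minor-loss coefficient ΣK = 4·0.22 + 2·1.2 = 3.28.
ΔP = [f·L/D + ΣK]·(ρV²/2) = [0.03376·2.64/0.0632 + 3.28]·(1030·1.13²/2) = [1.41 + 3.28]·657.6 = 3084 Pa.
Head loss h_f = ΔP/(ρg) = 3084/(1030·9.81) = 0.305 m.

h_f ≈ 0.305 m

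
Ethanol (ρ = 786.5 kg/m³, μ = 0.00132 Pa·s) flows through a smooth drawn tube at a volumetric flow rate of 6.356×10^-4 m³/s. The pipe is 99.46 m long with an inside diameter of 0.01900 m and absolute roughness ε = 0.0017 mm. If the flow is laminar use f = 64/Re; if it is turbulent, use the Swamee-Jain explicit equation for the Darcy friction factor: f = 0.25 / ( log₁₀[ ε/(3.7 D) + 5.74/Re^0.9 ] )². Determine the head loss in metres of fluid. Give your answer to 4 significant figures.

Cross-sectional area A = πD²/4 = π(0.019)²/4 = 0.0002835 m²; mean velocity V = Q/A = 0.0006356/0.0002835 = 2.242 m/s.
Reynolds number Re = ρVD/μ = 786.5 · 2.242 · 0.019 / 0.00132 = 2.538e+04.
Re > 4000 → turbulent. Relative roughness ε/D = 1.7e-06/0.019 = 8.95e-05. Swamee-Jain: f = 0.25/(log₁₀[8.95e-05/3.7 + 5.74/2.538e+04^0.9])² = 0.25/(log₁₀[2.42e-05 + 0.000624])² = 0.25/(-3.189)² = 0.02459.
Darcy-Weisbach: ΔP = f(L/D)(ρV²/2) = 0.02459·(99.46/0.019)·(786.5·2.242²/2) = 0.02459·5235·1976 = 2.544e+05 Pa.
Head loss h_f = ΔP/(ρg) = 2.544e+05/(786.5·9.81) = 32.97 m.

h_f ≈ 32.97 m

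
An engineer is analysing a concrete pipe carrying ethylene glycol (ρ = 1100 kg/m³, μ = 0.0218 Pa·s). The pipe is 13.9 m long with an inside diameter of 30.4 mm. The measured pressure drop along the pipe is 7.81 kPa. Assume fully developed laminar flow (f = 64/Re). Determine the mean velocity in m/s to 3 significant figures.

V ≈ 0.744 m/s

For laminar flow, f = 64/Re with Re = ρVD/μ, so Darcy-Weisbach reduces to ΔP = 32μLV/D². Solving for V: V = ΔP·D²/(32μL) = 7810·(0.0304)²/(32·0.0218·13.9) = 0.7443 m/s.
Check: Re = ρVD/μ = 1100·0.7443·0.0304/0.0218 = 1142 < 2300, so the laminar assumption holds.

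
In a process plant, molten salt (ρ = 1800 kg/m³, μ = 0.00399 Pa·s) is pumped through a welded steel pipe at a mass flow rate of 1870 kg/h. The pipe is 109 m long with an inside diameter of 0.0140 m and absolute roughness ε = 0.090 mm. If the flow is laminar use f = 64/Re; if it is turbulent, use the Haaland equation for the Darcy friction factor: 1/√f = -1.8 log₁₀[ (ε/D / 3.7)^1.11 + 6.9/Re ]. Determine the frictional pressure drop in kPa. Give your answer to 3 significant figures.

ṁ = 1870 kg/h = 1870/3600 = 0.5194 kg/s.
A = πD²/4 = π(0.014)²/4 = 0.0001539 m²; mean velocity V = ṁ/(ρA) = 0.5194/(1800 · 0.0001539) = 1.875 m/s.
Reynolds number Re = ρVD/μ = 1800 · 1.875 · 0.014 / 0.00399 = 1.184e+04.
Re > 4000 → turbulent. Relative roughness ε/D = 9e-05/0.014 = 0.00643. Haaland: 1/√f = -1.8 log₁₀[(0.00643/3.7)^1.11 + 6.9/1.184e+04] = -1.8 log₁₀[0.000864 + 0.000583] = 5.112, so f = 0.03827.
Darcy-Weisbach: ΔP = f(L/D)(ρV²/2) = 0.03827·(109/0.014)·(1800·1.875²/2) = 0.03827·7786·3163 = 9.425e+05 Pa.
ΔP = 9.425e+05 Pa = 943 kPa.

ΔP ≈ 943 kPa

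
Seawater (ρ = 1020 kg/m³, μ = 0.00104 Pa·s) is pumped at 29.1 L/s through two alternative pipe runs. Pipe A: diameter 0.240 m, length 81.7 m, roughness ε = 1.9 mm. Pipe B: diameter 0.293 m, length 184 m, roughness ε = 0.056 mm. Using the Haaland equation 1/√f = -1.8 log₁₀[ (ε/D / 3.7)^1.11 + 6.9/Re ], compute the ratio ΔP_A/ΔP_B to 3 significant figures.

ΔP_A/ΔP_B ≈ 2.37

Pipe A: V = Q/A = 0.0291/0.04524 = 0.6433 m/s; Re = 1.514e+05; ε/D = 0.00792; Haaland → f = 0.03557; ΔP_A = f(L/D)(ρV²/2) = 2556 Pa.
Pipe B: V = Q/A = 0.0291/0.06743 = 0.4316 m/s; Re = 1.24e+05; ε/D = 0.000191; Haaland → f = 0.01804; ΔP_B = f(L/D)(ρV²/2) = 1076 Pa.
ΔP_A/ΔP_B = 2556/1076 = 2.37.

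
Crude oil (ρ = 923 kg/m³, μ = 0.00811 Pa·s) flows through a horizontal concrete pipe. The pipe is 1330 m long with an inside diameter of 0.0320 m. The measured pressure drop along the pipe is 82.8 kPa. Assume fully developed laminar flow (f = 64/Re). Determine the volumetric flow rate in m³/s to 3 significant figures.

For laminar flow, f = 64/Re with Re = ρVD/μ, so Darcy-Weisbach reduces to ΔP = 32μLV/D². Solving for V: V = ΔP·D²/(32μL) = 8.28e+04·(0.032)²/(32·0.00811·1330) = 0.2456 m/s.
Check: Re = ρVD/μ = 923·0.2456·0.032/0.00811 = 894.6 < 2300, so the laminar assumption holds.
Q = V·A = 0.2456·(π/4·0.032²) = 0.0001976 m³/s = 1.98×10^-4 m³/s.

Q ≈ 1.98×10^-4 m³/s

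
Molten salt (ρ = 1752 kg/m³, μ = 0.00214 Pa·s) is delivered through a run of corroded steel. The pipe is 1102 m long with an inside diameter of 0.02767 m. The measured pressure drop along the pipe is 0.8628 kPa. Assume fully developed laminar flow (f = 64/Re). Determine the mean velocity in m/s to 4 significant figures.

For laminar flow, f = 64/Re with Re = ρVD/μ, so Darcy-Weisbach reduces to ΔP = 32μLV/D². Solving for V: V = ΔP·D²/(32μL) = 862.8·(0.02767)²/(32·0.00214·1102) = 0.008754 m/s.
Check: Re = ρVD/μ = 1752·0.008754·0.02767/0.00214 = 198.3 < 2300, so the laminar assumption holds.

V ≈ 0.008754 m/s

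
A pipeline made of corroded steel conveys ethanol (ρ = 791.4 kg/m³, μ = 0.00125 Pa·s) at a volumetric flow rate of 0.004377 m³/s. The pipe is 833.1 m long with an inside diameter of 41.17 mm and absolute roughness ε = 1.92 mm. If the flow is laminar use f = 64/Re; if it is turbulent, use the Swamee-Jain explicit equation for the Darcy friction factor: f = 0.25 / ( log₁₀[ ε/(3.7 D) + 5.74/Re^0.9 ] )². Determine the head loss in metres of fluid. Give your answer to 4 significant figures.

Cross-sectional area A = πD²/4 = π(0.04117)²/4 = 0.001331 m²; mean velocity V = Q/A = 0.004377/0.001331 = 3.288 m/s.
Reynolds number Re = ρVD/μ = 791.4 · 3.288 · 0.04117 / 0.00125 = 8.57e+04.
Re > 4000 → turbulent. Relative roughness ε/D = 0.00192/0.04117 = 0.0466. Swamee-Jain: f = 0.25/(log₁₀[0.0466/3.7 + 5.74/8.57e+04^0.9])² = 0.25/(log₁₀[0.0126 + 0.000209])² = 0.25/(-1.892)² = 0.06981.
Darcy-Weisbach: ΔP = f(L/D)(ρV²/2) = 0.06981·(833.1/0.04117)·(791.4·3.288²/2) = 0.06981·2.024e+04·4278 = 6.043e+06 Pa.
Head loss h_f = ΔP/(ρg) = 6.043e+06/(791.4·9.81) = 778.4 m.

h_f ≈ 778.4 m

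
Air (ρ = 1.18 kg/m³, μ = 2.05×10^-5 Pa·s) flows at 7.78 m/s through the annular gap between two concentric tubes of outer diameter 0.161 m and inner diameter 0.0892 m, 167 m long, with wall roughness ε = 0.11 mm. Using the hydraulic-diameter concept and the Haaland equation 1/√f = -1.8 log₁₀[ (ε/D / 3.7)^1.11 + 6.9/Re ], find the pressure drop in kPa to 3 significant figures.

ΔP ≈ 2.21 kPa

Hydraulic diameter D_h = 4A/P = D_o - D_i = 0.161 - 0.0892 = 0.0718 m.
Re = ρVD_h/μ = 1.18·7.78·0.0718/2.05e-05 = 3.215e+04.
ε/D_h = 0.00011/0.0718 = 0.00153; Haaland gives 1/√f = -1.8 log₁₀[0.000176+0.000215] = 6.135, so f = 0.02657.
ΔP = f(L/D_h)(ρV²/2) = 0.02657·167/0.0718·35.71 = 2207 Pa.
ΔP = 2.21 kPa.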